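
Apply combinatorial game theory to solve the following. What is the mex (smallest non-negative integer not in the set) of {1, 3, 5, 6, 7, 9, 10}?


Set = {1, 3, 5, 6, 7, 9, 10}
0 is NOT in the set. This is the mex.
mex = 0

0


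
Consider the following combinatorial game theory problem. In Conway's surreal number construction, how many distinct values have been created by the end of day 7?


Day 0: {|} = 0 is born. Count = 1.
Day n: the number of surreal numbers born by day n is 2^(n+1) - 1.
By day 0: 2^1 - 1 = 1
By day 1: 2^2 - 1 = 3
By day 2: 2^3 - 1 = 7
By day 3: 2^4 - 1 = 15
By day 4: 2^5 - 1 = 31
By day 5: 2^6 - 1 = 63
By day 6: 2^7 - 1 = 127
By day 7: 2^8 - 1 = 255
By day 7: 255 surreal numbers.

255


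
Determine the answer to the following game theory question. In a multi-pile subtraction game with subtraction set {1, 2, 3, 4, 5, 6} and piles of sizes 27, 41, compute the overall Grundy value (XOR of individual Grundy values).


Subtraction set: {1, 2, 3, 4, 5, 6}
For this subtraction set, G(n) = n mod 7 (period = max + 1 = 7).
Pile 1 (size 27): G(27) = 27 mod 7 = 6
Pile 2 (size 41): G(41) = 41 mod 7 = 6
Total Grundy value = XOR of all: 6 XOR 6 = 0

0


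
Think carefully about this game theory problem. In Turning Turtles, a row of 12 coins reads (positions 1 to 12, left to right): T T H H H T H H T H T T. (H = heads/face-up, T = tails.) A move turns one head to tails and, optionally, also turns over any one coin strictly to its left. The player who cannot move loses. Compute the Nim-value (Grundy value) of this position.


Coins: T T H H H T H H T H T T
Key fact: a single head at position k behaves exactly like a Nim heap of size k (turning it to T and optionally flipping a coin at j < k corresponds to moving the heap from k to j, or to 0), and heads combine as a disjunctive sum (two heads at the same place would cancel, matching j XOR j = 0). So the Nim-value is the XOR of the 1-indexed positions of the heads.
Face-up positions (1-indexed): [3, 4, 5, 7, 8, 10]
XOR 0 with 3: 0 XOR 3 = 3
XOR 3 with 4: 3 XOR 4 = 7
XOR 7 with 5: 7 XOR 5 = 2
XOR 2 with 7: 2 XOR 7 = 5
XOR 5 with 8: 5 XOR 8 = 13
XOR 13 with 10: 13 XOR 10 = 7
Nim-value = 7

7


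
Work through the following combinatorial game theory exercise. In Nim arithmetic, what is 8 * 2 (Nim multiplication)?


Nim multiplication is bilinear over XOR: (u XOR v) * w = (u*w) XOR (v*w).
So we split each operand into its bit components and XOR the pairwise Nim products.
8 = 8 (as XOR of powers of 2).
2 = 2 (as XOR of powers of 2).
Using the standard Nim-product table on single bits:
  2*2 = 3,   2*4 = 8,   2*8 = 12,
  4*4 = 6,   4*8 = 11,  8*8 = 13,
and  1*x = x (identity), k*l = l*k (commutative).
Pairwise Nim products:
  8 * 2 = 12
XOR them: 12 = 12.
Result: 8 * 2 = 12 (in Nim).

12


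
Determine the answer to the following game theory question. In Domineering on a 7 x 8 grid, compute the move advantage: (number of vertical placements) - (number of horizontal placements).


Board is 7 x 8 (rows x cols).
Left (vertical) placements: (rows-1) * cols = 6 * 8 = 48
Right (horizontal) placements: rows * (cols-1) = 7 * 7 = 49
Advantage = Left - Right = 48 - 49 = -1

-1


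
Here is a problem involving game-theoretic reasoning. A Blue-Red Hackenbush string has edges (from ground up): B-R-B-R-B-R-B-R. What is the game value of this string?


Edges (from ground): B-R-B-R-B-R-B-R
By Berlekamp's sign-expansion rule, a Blue-Red Hackenbush stalk has the value of the surreal number whose sign sequence is the edge sequence with B -> + and R -> -.
Sign sequence: +-+-+-+-
Trace the sign expansion in the surreal number tree, starting from 0:
Edge 1: B (sign +) -> bounds (0, +inf), value = 1
Edge 2: R (sign -) -> bounds (0, 1), value = 1/2
Edge 3: B (sign +) -> bounds (1/2, 1), value = 3/4
Edge 4: R (sign -) -> bounds (1/2, 3/4), value = 5/8
Edge 5: B (sign +) -> bounds (5/8, 3/4), value = 11/16
Edge 6: R (sign -) -> bounds (5/8, 11/16), value = 21/32
Edge 7: B (sign +) -> bounds (21/32, 11/16), value = 43/64
Edge 8: R (sign -) -> bounds (21/32, 43/64), value = 85/128
Game value = 85/128

85/128


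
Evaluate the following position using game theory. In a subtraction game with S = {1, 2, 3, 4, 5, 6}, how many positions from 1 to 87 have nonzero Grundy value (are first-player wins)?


Subtraction set S = {1, 2, 3, 4, 5, 6}, so G(n) = n mod 7.
G(n) = 0 when n is a multiple of 7.
Multiples of 7 in [1, 87]: 12
N-positions (nonzero Grundy) = 87 - 12 = 75

75


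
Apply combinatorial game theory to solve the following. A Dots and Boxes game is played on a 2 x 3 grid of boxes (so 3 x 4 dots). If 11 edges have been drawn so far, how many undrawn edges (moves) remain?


Grid: 2 x 3 boxes, i.e. 3 rows and 4 columns of dots.
Horizontal edges: (rows + 1) * cols = 3 * 3 = 9
Vertical edges: rows * (cols + 1) = 2 * 4 = 8
Total edges: 9 + 8 = 17
Edges drawn: 11
Remaining: 17 - 11 = 6

6


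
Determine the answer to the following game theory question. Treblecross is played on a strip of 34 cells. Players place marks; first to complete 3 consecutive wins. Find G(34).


Treblecross: place X on empty cells; 3-in-a-row wins.
Playing within two cells of an existing X lets the opponent win at once, so sensible play treats the cells i-2..i+2 around each X as dead. The player left with no safe cell loses, so this is a normal-play take-away game on strips of safe cells.
Placing X at cell i (0-indexed) of a strip of k safe cells leaves independent strips of sizes max(0, i-2) and max(0, k-i-3). Hence G(k) = mex{ G(max(0,i-2)) XOR G(max(0,k-i-3)) : 0 <= i < k }, with G(0) = 0.
G(1): splits (0,0):0^0=0 -> mex({0}) = 1
G(2): splits (0,0):0^0=0 -> mex({0}) = 1
G(3): splits (0,0):0^0=0 -> mex({0}) = 1
G(4): splits (0,1):0^1=1 (0,0):0^0=0 -> mex({0, 1}) = 2
G(5): splits (0,2):0^1=1 (0,1):0^1=1 (0,0):0^0=0 -> mex({0, 1}) = 2
G(6) = mex({1}) = 0
G(7) = mex({0, 1, 2}) = 3
G(8) = mex({0, 1, 2}) = 3
G(9) = mex({0, 2}) = 1
G(10) = mex({0, 2, 3}) = 1
G(11) = mex({0, 3}) = 1
G(12) = mex({1, 3}) = 0
G(13) = mex({0, 1, 2, 3}) = 4
G(14) = mex({0, 1, 2}) = 3
G(15) = mex({0, 1, 2}) = 3
G(16) = mex({0, 1, 2, 4}) = 3
G(17) = mex({0, 1, 3, 4}) = 2
G(18) = mex({0, 1, 3, 4}) = 2
G(19) = mex({0, 1, 3, 5}) = 2
G(20) = mex({0, 1, 2, 3, 5}) = 4
G(21) = mex({0, 1, 2, 3, 5}) = 4
G(22) = mex({1, 2, 6}) = 0
G(23) = mex({0, 1, 2, 3, 4, 6}) = 5
G(24) = mex({0, 1, 2, 3, 4}) = 5
G(25) = mex({0, 1, 3, 4, 7}) = 2
G(26) = mex({0, 1, 3, 4, 5, 7}) = 2
G(27) = mex({0, 1, 3, 5}) = 2
G(28) = mex({0, 1, 2, 5}) = 3
G(29) = mex({0, 1, 2, 4, 5, 6}) = 3
G(30) = mex({1, 2, 4, 6}) = 0
G(31) = mex({0, 1, 2, 3, 4, 6}) = 5
G(32) = mex({1, 2, 3, 4, 7}) = 0
G(33) = mex({0, 3, 7}) = 1
G(34) = mex({0, 2, 3, 5, 7}) = 1
Therefore G(34) = 1.

1


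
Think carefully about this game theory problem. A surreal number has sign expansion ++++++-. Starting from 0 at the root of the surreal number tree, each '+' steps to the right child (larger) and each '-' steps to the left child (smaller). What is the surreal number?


Sign expansion: ++++++-
Rule: track bounds (lo, hi), initially (-inf, +inf). On '+', the current value becomes lo and we move to the simplest number in (value, hi): value + 1 if hi = +inf, otherwise the midpoint (value + hi)/2. On '-', the current value becomes hi and we move to value - 1 if lo = -inf, otherwise the midpoint (lo + value)/2.
Start at 0.
Step 1: sign = +, move right. Bounds: (0, +inf). Value = 1
Step 2: sign = +, move right. Bounds: (1, +inf). Value = 2
Step 3: sign = +, move right. Bounds: (2, +inf). Value = 3
Step 4: sign = +, move right. Bounds: (3, +inf). Value = 4
Step 5: sign = +, move right. Bounds: (4, +inf). Value = 5
Step 6: sign = +, move right. Bounds: (5, +inf). Value = 6
Step 7: sign = -, move left. Bounds: (5, 6). Value = 11/2
The surreal number with sign expansion ++++++- is 11/2.

11/2


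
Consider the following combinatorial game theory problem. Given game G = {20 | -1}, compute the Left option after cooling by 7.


Original game: {20 | -1} (a switch {a | b} with a > b).
Cooling by t (for t below the temperature (a - b)/2 = 21/2) taxes each move by t: {a | b} cooled by t is {a - t | b + t}.
Cooling amount: t = 7
Cooled Left option: 20 - 7 = 13
Cooled Right option: -1 + 7 = 6
Cooled game: {13 | 6}
Left option = 13

13


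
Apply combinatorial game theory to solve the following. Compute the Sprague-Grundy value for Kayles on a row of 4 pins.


Kayles: a move removes 1 or 2 adjacent pins from a contiguous row.
Removing pins from a row of k leaves two independent rows (a, b) with a + b = k - 1 (one pin) or a + b = k - 2 (two pins); an end removal gives a = 0.
By Sprague-Grundy, G(k) = mex{ G(a) XOR G(b) } over all these splits. G(0) = 0.
G(1): splits (0,0):0^0=0 -> mex({0}) = 1
G(2): splits (0,1):0^1=1 (0,0):0^0=0 -> mex({0, 1}) = 2
G(3): splits (0,2):0^2=2 (1,1):1^1=0 (0,1):0^1=1 -> mex({0, 1, 2}) = 3
G(4): splits (0,3):0^3=3 (1,2):1^2=3 (0,2):0^2=2 (1,1):1^1=0 -> mex({0, 2, 3}) = 1
Therefore G(4) = 1.

1


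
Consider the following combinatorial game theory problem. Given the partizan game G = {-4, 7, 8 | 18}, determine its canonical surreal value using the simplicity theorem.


Left options: {-4, 7, 8}, max = 8
Right options: {18}, min = 18
All options are numbers and max(Left) < min(Right), so by the simplicity theorem the value is the simplest (earliest-born) number strictly between 8 and 18.
Integers 9 through 17 all lie strictly between 8 and 18.
Among integers, the simplest (lowest birthday = smallest |n|; 0 is born on day 0, +-n on day n) is 9.
No non-integer in the interval can be simpler: if x is a non-integer in the interval, then floor(x) or ceil(x) also lies in the interval (the interval contains an integer), and both are proper prefixes of x's sign expansion, i.e. born earlier. So the game value is 9.
Game value = 9

9


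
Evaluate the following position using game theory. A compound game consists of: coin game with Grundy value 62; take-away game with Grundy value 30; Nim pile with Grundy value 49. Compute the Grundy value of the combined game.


By the Sprague-Grundy theorem, the Grundy value of a sum of games is the XOR of individual Grundy values.
coin game: Grundy value = 62. Running XOR: 0 XOR 62 = 62
take-away game: Grundy value = 30. Running XOR: 62 XOR 30 = 32
Nim pile: Grundy value = 49. Running XOR: 32 XOR 49 = 17
The combined Grundy value is 17.

17


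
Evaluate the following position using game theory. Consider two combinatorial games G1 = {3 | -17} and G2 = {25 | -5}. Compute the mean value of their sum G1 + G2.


G1 = {3 | -17}, G2 = {25 | -5}
Each is a switch {a | b} with numbers a > b; its mean value is (a + b)/2, and mean value is additive over game sums: m(G1 + G2) = m(G1) + m(G2).
Mean of G1 = (3 + (-17))/2 = -14/2 = -7
Mean of G2 = (25 + (-5))/2 = 20/2 = 10
Mean of G1 + G2 = -7 + 10 = 3

3


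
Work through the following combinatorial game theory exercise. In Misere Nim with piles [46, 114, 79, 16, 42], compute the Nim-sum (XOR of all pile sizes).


We need the XOR (exclusive or) of all pile sizes.
After XOR-ing pile 1 (size 46): 0 XOR 46 = 46
After XOR-ing pile 2 (size 114): 46 XOR 114 = 92
After XOR-ing pile 3 (size 79): 92 XOR 79 = 19
After XOR-ing pile 4 (size 16): 19 XOR 16 = 3
After XOR-ing pile 5 (size 42): 3 XOR 42 = 41
The Nim-value of this position is 41.

41


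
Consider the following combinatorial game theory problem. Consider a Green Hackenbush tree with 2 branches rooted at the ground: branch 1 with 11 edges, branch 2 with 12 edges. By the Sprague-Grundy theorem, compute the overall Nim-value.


The tree has 2 branches from the ground vertex.
In Green Hackenbush, the Nim-value of a simple path of length k is k.
Branch 1: length 11, Nim-value = 11
Branch 2: length 12, Nim-value = 12
Total Nim-value = XOR of all branch values:
0 XOR 11 = 11
11 XOR 12 = 7
Nim-value of the tree = 7

7


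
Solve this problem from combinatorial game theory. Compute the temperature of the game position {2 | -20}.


The game is {2 | -20}, a switch {a | b} with numbers a > b.
Cooling {a | b} by t gives {a - t | b + t}, which stops being hot when a - t = b + t, i.e. at t = (a - b)/2. So the temperature of a switch is (a - b)/2.
Temperature = (Left option - Right option) / 2
= (2 - (-20)) / 2
= 22 / 2
= 11

11


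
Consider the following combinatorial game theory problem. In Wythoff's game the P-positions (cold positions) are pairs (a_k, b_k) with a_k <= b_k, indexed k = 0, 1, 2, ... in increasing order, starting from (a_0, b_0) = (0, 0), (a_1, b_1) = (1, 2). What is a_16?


By Wythoff's theorem, a_k = floor(k * phi) and b_k = floor(k * phi^2) = a_k + k, where phi = (1 + sqrt(5))/2 is the golden ratio.
phi = (1 + sqrt(5))/2 = 1.618034
k = 16
k * phi = 16 * 1.618034 = 25.888544
a_16 = floor(k * phi) = 25

25


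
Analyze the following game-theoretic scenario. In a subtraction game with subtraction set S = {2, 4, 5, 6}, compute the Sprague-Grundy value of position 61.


The subtraction set is S = {2, 4, 5, 6}.
G(k) = mex{ G(k - s) : s in S, s <= k }. We compute iteratively: G(0) = 0.
G(1) = mex({}) = 0
G(2) = mex({0}) = 1
G(3) = mex({0}) = 1
G(4) = mex({0, 1}) = 2
G(5) = mex({0, 1}) = 2
G(6) = mex({0, 1, 2}) = 3
G(7) = mex({0, 1, 2}) = 3
G(8) = mex({1, 2, 3}) = 0
G(9) = mex({1, 2, 3}) = 0
G(10) = mex({0, 2, 3}) = 1
G(11) = mex({0, 2, 3}) = 1
G(12) = mex({0, 1, 3}) = 2
G(13) = mex({0, 1, 3}) = 2
Observe that G(8)..G(13) = 0, 0, 1, 1, 2, 2 repeats G(0)..G(5) = 0, 0, 1, 1, 2, 2.
For k >= max(S) = 6, G(k) is determined by the previous 6 values G(k-6)..G(k-1); a window of 6 consecutive values has recurred shifted by 8, so by induction G(k + 8) = G(k) for all k >= 0: the sequence is periodic from the start with period 8.
One period: G(0..7) = 0, 0, 1, 1, 2, 2, 3, 3.
61 mod 8 = 5, so G(61) = G(5) = 2.

2


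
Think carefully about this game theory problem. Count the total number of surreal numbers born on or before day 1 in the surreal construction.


Day 0: {|} = 0 is born. Count = 1.
Day n: the number of surreal numbers born by day n is 2^(n+1) - 1.
By day 0: 2^1 - 1 = 1
By day 1: 2^2 - 1 = 3
By day 1: 3 surreal numbers.

3


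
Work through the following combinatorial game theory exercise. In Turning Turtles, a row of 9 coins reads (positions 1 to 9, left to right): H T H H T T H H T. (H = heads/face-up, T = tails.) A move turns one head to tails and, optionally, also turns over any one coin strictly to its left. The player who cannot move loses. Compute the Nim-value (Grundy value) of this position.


Coins: H T H H T T H H T
Key fact: a single head at position k behaves exactly like a Nim heap of size k (turning it to T and optionally flipping a coin at j < k corresponds to moving the heap from k to j, or to 0), and heads combine as a disjunctive sum (two heads at the same place would cancel, matching j XOR j = 0). So the Nim-value is the XOR of the 1-indexed positions of the heads.
Face-up positions (1-indexed): [1, 3, 4, 7, 8]
XOR 0 with 1: 0 XOR 1 = 1
XOR 1 with 3: 1 XOR 3 = 2
XOR 2 with 4: 2 XOR 4 = 6
XOR 6 with 7: 6 XOR 7 = 1
XOR 1 with 8: 1 XOR 8 = 9
Nim-value = 9

9


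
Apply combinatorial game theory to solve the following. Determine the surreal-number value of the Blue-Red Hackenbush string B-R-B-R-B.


Edges (from ground): B-R-B-R-B
By Berlekamp's sign-expansion rule, a Blue-Red Hackenbush stalk has the value of the surreal number whose sign sequence is the edge sequence with B -> + and R -> -.
Sign sequence: +-+-+
Trace the sign expansion in the surreal number tree, starting from 0:
Edge 1: B (sign +) -> bounds (0, +inf), value = 1
Edge 2: R (sign -) -> bounds (0, 1), value = 1/2
Edge 3: B (sign +) -> bounds (1/2, 1), value = 3/4
Edge 4: R (sign -) -> bounds (1/2, 3/4), value = 5/8
Edge 5: B (sign +) -> bounds (5/8, 3/4), value = 11/16
Game value = 11/16

11/16


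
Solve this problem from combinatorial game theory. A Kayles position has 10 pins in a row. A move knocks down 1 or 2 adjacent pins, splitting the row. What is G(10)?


Kayles: a move removes 1 or 2 adjacent pins from a contiguous row.
Removing pins from a row of k leaves two independent rows (a, b) with a + b = k - 1 (one pin) or a + b = k - 2 (two pins); an end removal gives a = 0.
By Sprague-Grundy, G(k) = mex{ G(a) XOR G(b) } over all these splits. G(0) = 0.
G(1): splits (0,0):0^0=0 -> mex({0}) = 1
G(2): splits (0,1):0^1=1 (0,0):0^0=0 -> mex({0, 1}) = 2
G(3): splits (0,2):0^2=2 (1,1):1^1=0 (0,1):0^1=1 -> mex({0, 1, 2}) = 3
G(4): splits (0,3):0^3=3 (1,2):1^2=3 (0,2):0^2=2 (1,1):1^1=0 -> mex({0, 2, 3}) = 1
G(5): splits (0,4):0^1=1 (1,3):1^3=2 (2,2):2^2=0 (0,3):0^3=3 (1,2):1^2=3 -> mex({0, 1, 2, 3}) = 4
G(6) = mex({0, 1, 2, 4}) = 3
G(7) = mex({0, 1, 3, 4, 5}) = 2
G(8) = mex({0, 2, 3, 5, 6}) = 1
G(9) = mex({0, 1, 2, 3, 6, 7}) = 4
G(10) = mex({0, 1, 3, 4, 5, 7}) = 2
Therefore G(10) = 2.

2


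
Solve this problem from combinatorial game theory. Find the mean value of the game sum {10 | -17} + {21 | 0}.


G1 = {10 | -17}, G2 = {21 | 0}
Each is a switch {a | b} with numbers a > b; its mean value is (a + b)/2, and mean value is additive over game sums: m(G1 + G2) = m(G1) + m(G2).
Mean of G1 = (10 + (-17))/2 = -7/2 = -7/2
Mean of G2 = (21 + (0))/2 = 21/2 = 21/2
Mean of G1 + G2 = -7/2 + 21/2 = 7

7


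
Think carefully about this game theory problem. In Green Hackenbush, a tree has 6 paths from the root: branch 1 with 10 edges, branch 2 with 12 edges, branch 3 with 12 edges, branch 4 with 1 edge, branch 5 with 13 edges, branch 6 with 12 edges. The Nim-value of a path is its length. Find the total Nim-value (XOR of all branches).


The tree has 6 branches from the ground vertex.
In Green Hackenbush, the Nim-value of a simple path of length k is k.
Branch 1: length 10, Nim-value = 10
Branch 2: length 12, Nim-value = 12
Branch 3: length 12, Nim-value = 12
Branch 4: length 1, Nim-value = 1
Branch 5: length 13, Nim-value = 13
Branch 6: length 12, Nim-value = 12
Total Nim-value = XOR of all branch values:
0 XOR 10 = 10
10 XOR 12 = 6
6 XOR 12 = 10
10 XOR 1 = 11
11 XOR 13 = 6
6 XOR 12 = 10
Nim-value of the tree = 10

10


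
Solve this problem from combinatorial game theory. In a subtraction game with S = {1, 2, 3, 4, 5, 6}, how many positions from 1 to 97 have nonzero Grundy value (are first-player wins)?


Subtraction set S = {1, 2, 3, 4, 5, 6}, so G(n) = n mod 7.
G(n) = 0 when n is a multiple of 7.
Multiples of 7 in [1, 97]: 13
N-positions (nonzero Grundy) = 97 - 13 = 84

84


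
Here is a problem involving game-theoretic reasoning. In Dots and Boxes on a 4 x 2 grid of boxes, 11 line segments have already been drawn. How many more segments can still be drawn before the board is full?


Grid: 4 x 2 boxes, i.e. 5 rows and 3 columns of dots.
Horizontal edges: (rows + 1) * cols = 5 * 2 = 10
Vertical edges: rows * (cols + 1) = 4 * 3 = 12
Total edges: 10 + 12 = 22
Edges drawn: 11
Remaining: 22 - 11 = 11

11


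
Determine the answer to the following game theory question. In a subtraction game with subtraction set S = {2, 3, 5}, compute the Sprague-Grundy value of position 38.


The subtraction set is S = {2, 3, 5}.
G(k) = mex{ G(k - s) : s in S, s <= k }. We compute iteratively: G(0) = 0.
G(1) = mex({}) = 0
G(2) = mex({0}) = 1
G(3) = mex({0}) = 1
G(4) = mex({0, 1}) = 2
G(5) = mex({0, 1}) = 2
G(6) = mex({0, 1, 2}) = 3
G(7) = mex({1, 2}) = 0
G(8) = mex({1, 2, 3}) = 0
G(9) = mex({0, 2, 3}) = 1
G(10) = mex({0, 2}) = 1
G(11) = mex({0, 1, 3}) = 2
Observe that G(7)..G(11) = 0, 0, 1, 1, 2 repeats G(0)..G(4) = 0, 0, 1, 1, 2.
For k >= max(S) = 5, G(k) is determined by the previous 5 values G(k-5)..G(k-1); a window of 5 consecutive values has recurred shifted by 7, so by induction G(k + 7) = G(k) for all k >= 0: the sequence is periodic from the start with period 7.
One period: G(0..6) = 0, 0, 1, 1, 2, 2, 3.
38 mod 7 = 3, so G(38) = G(3) = 1.

1


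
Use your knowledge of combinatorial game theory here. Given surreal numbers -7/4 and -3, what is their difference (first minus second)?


x = -7/4, y = -3
Converting to common denominator: 4
x = -7/4, y = -12/4
x - y = -7/4 - -3 = 5/4

5/4


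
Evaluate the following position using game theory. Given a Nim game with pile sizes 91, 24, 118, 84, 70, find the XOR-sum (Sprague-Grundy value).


We need the XOR (exclusive or) of all pile sizes.
After XOR-ing pile 1 (size 91): 0 XOR 91 = 91
After XOR-ing pile 2 (size 24): 91 XOR 24 = 67
After XOR-ing pile 3 (size 118): 67 XOR 118 = 53
After XOR-ing pile 4 (size 84): 53 XOR 84 = 97
After XOR-ing pile 5 (size 70): 97 XOR 70 = 39
The Nim-value of this position is 39.

39


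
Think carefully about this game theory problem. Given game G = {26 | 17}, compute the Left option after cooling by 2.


Original game: {26 | 17} (a switch {a | b} with a > b).
Cooling by t (for t below the temperature (a - b)/2 = 9/2) taxes each move by t: {a | b} cooled by t is {a - t | b + t}.
Cooling amount: t = 2
Cooled Left option: 26 - 2 = 24
Cooled Right option: 17 + 2 = 19
Cooled game: {24 | 19}
Left option = 24

24


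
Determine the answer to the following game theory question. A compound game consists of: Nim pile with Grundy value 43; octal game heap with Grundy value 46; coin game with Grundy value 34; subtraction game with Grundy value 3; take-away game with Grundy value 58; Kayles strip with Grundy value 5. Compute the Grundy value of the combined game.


By the Sprague-Grundy theorem, the Grundy value of a sum of games is the XOR of individual Grundy values.
Nim pile: Grundy value = 43. Running XOR: 0 XOR 43 = 43
octal game heap: Grundy value = 46. Running XOR: 43 XOR 46 = 5
coin game: Grundy value = 34. Running XOR: 5 XOR 34 = 39
subtraction game: Grundy value = 3. Running XOR: 39 XOR 3 = 36
take-away game: Grundy value = 58. Running XOR: 36 XOR 58 = 30
Kayles strip: Grundy value = 5. Running XOR: 30 XOR 5 = 27
The combined Grundy value is 27.

27


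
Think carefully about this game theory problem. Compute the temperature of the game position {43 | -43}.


The game is {43 | -43}, a switch {a | b} with numbers a > b.
Cooling {a | b} by t gives {a - t | b + t}, which stops being hot when a - t = b + t, i.e. at t = (a - b)/2. So the temperature of a switch is (a - b)/2.
Temperature = (Left option - Right option) / 2
= (43 - (-43)) / 2
= 86 / 2
= 43

43


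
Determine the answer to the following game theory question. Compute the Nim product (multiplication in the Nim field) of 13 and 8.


Nim multiplication is bilinear over XOR: (u XOR v) * w = (u*w) XOR (v*w).
So we split each operand into its bit components and XOR the pairwise Nim products.
13 = 1 + 4 + 8 (as XOR of powers of 2).
8 = 8 (as XOR of powers of 2).
Using the standard Nim-product table on single bits:
  2*2 = 3,   2*4 = 8,   2*8 = 12,
  4*4 = 6,   4*8 = 11,  8*8 = 13,
and  1*x = x (identity), k*l = l*k (commutative).
Pairwise Nim products:
  1 * 8 = 8
  4 * 8 = 11
  8 * 8 = 13
XOR them: 8 XOR 11 XOR 13 = 14.
Result: 13 * 8 = 14 (in Nim).

14


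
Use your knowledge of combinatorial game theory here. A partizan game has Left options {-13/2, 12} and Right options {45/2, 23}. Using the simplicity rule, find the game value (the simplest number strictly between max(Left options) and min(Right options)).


Left options: {-13/2, 12}, max = 12
Right options: {45/2, 23}, min = 45/2
All options are numbers and max(Left) < min(Right), so by the simplicity theorem the value is the simplest (earliest-born) number strictly between 12 and 45/2.
Integers 13 through 22 all lie strictly between 12 and 45/2.
Among integers, the simplest (lowest birthday = smallest |n|; 0 is born on day 0, +-n on day n) is 13.
No non-integer in the interval can be simpler: if x is a non-integer in the interval, then floor(x) or ceil(x) also lies in the interval (the interval contains an integer), and both are proper prefixes of x's sign expansion, i.e. born earlier. So the game value is 13.
Game value = 13

13


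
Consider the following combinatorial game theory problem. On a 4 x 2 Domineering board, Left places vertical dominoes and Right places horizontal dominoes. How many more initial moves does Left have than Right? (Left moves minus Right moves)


Board is 4 x 2 (rows x cols).
Left (vertical) placements: (rows-1) * cols = 3 * 2 = 6
Right (horizontal) placements: rows * (cols-1) = 4 * 1 = 4
Advantage = Left - Right = 6 - 4 = 2

2


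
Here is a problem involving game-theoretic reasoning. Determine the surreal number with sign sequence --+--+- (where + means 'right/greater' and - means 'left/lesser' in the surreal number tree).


Sign expansion: --+--+-
Rule: track bounds (lo, hi), initially (-inf, +inf). On '+', the current value becomes lo and we move to the simplest number in (value, hi): value + 1 if hi = +inf, otherwise the midpoint (value + hi)/2. On '-', the current value becomes hi and we move to value - 1 if lo = -inf, otherwise the midpoint (lo + value)/2.
Start at 0.
Step 1: sign = -, move left. Bounds: (-inf, 0). Value = -1
Step 2: sign = -, move left. Bounds: (-inf, -1). Value = -2
Step 3: sign = +, move right. Bounds: (-2, -1). Value = -3/2
Step 4: sign = -, move left. Bounds: (-2, -3/2). Value = -7/4
Step 5: sign = -, move left. Bounds: (-2, -7/4). Value = -15/8
Step 6: sign = +, move right. Bounds: (-15/8, -7/4). Value = -29/16
Step 7: sign = -, move left. Bounds: (-15/8, -29/16). Value = -59/32
The surreal number with sign expansion --+--+- is -59/32.

-59/32


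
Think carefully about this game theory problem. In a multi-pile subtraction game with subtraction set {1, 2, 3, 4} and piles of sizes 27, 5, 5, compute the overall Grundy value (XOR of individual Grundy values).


Subtraction set: {1, 2, 3, 4}
For this subtraction set, G(n) = n mod 5 (period = max + 1 = 5).
Pile 1 (size 27): G(27) = 27 mod 5 = 2
Pile 2 (size 5): G(5) = 5 mod 5 = 0
Pile 3 (size 5): G(5) = 5 mod 5 = 0
Total Grundy value = XOR of all: 2 XOR 0 XOR 0 = 2

2


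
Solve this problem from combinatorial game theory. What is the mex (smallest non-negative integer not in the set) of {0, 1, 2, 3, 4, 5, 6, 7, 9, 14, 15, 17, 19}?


Set = {0, 1, 2, 3, 4, 5, 6, 7, 9, 14, 15, 17, 19}
0 is in the set.
1 is in the set.
2 is in the set.
3 is in the set.
4 is in the set.
5 is in the set.
6 is in the set.
7 is in the set.
8 is NOT in the set. This is the mex.
mex = 8

8


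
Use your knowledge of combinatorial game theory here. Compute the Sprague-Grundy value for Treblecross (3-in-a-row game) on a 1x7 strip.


Treblecross: place X on empty cells; 3-in-a-row wins.
Playing within two cells of an existing X lets the opponent win at once, so sensible play treats the cells i-2..i+2 around each X as dead. The player left with no safe cell loses, so this is a normal-play take-away game on strips of safe cells.
Placing X at cell i (0-indexed) of a strip of k safe cells leaves independent strips of sizes max(0, i-2) and max(0, k-i-3). Hence G(k) = mex{ G(max(0,i-2)) XOR G(max(0,k-i-3)) : 0 <= i < k }, with G(0) = 0.
G(1): splits (0,0):0^0=0 -> mex({0}) = 1
G(2): splits (0,0):0^0=0 -> mex({0}) = 1
G(3): splits (0,0):0^0=0 -> mex({0}) = 1
G(4): splits (0,1):0^1=1 (0,0):0^0=0 -> mex({0, 1}) = 2
G(5): splits (0,2):0^1=1 (0,1):0^1=1 (0,0):0^0=0 -> mex({0, 1}) = 2
G(6) = mex({1}) = 0
G(7) = mex({0, 1, 2}) = 3
Therefore G(7) = 3.

3


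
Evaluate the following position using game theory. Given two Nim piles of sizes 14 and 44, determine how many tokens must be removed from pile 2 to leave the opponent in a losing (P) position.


Piles: 14 and 44
Current XOR: 14 XOR 44 = 34 (non-zero, so this is an N-position).
To make the XOR zero, we need to find a move that balances the piles.
For pile 2 (size 44): target = 44 XOR 34 = 14
We reduce pile 2 from 44 to 14.
Tokens removed: 44 - 14 = 30
Verification: 14 XOR 14 = 0

30


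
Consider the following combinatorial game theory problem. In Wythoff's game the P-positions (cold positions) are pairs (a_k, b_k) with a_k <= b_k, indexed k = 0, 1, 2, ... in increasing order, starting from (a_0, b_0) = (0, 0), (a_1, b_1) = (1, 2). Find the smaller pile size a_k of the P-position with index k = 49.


By Wythoff's theorem, a_k = floor(k * phi) and b_k = floor(k * phi^2) = a_k + k, where phi = (1 + sqrt(5))/2 is the golden ratio.
phi = (1 + sqrt(5))/2 = 1.618034
k = 49
k * phi = 49 * 1.618034 = 79.283665
a_49 = floor(k * phi) = 79

79


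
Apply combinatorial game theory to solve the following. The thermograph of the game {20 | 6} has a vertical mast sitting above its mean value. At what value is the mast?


Game = {20 | 6}, a switch {a | b} with numbers a > b.
Its thermograph has left wall a - t and right wall b + t, which meet at t = (a - b)/2, where both equal (a + b)/2. So the mast (mean value) is at (a + b)/2.
Mean = (20 + (6))/2 = 26/2 = 13

13


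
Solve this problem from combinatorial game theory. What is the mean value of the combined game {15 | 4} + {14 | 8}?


G1 = {15 | 4}, G2 = {14 | 8}
Each is a switch {a | b} with numbers a > b; its mean value is (a + b)/2, and mean value is additive over game sums: m(G1 + G2) = m(G1) + m(G2).
Mean of G1 = (15 + (4))/2 = 19/2 = 19/2
Mean of G2 = (14 + (8))/2 = 22/2 = 11
Mean of G1 + G2 = 19/2 + 11 = 41/2

41/2


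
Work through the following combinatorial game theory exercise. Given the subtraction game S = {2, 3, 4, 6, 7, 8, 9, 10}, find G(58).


The subtraction set is S = {2, 3, 4, 6, 7, 8, 9, 10}.
G(k) = mex{ G(k - s) : s in S, s <= k }. We compute iteratively: G(0) = 0.
G(1) = mex({}) = 0
G(2) = mex({0}) = 1
G(3) = mex({0}) = 1
G(4) = mex({0, 1}) = 2
G(5) = mex({0, 1}) = 2
G(6) = mex({0, 1, 2}) = 3
G(7) = mex({0, 1, 2}) = 3
G(8) = mex({0, 1, 2, 3}) = 4
G(9) = mex({0, 1, 2, 3}) = 4
G(10) = mex({0, 1, 2, 3, 4}) = 5
G(11) = mex({0, 1, 2, 3, 4}) = 5
G(12) = mex({1, 2, 3, 4, 5}) = 0
G(13) = mex({1, 2, 3, 4, 5}) = 0
G(14) = mex({0, 2, 3, 4, 5}) = 1
G(15) = mex({0, 2, 3, 4, 5}) = 1
G(16) = mex({0, 1, 3, 4, 5}) = 2
G(17) = mex({0, 1, 3, 4, 5}) = 2
G(18) = mex({0, 1, 2, 4, 5}) = 3
G(19) = mex({0, 1, 2, 4, 5}) = 3
G(20) = mex({0, 1, 2, 3, 5}) = 4
G(21) = mex({0, 1, 2, 3, 5}) = 4
Observe that G(12)..G(21) = 0, 0, 1, 1, 2, 2, 3, 3, 4, 4 repeats G(0)..G(9) = 0, 0, 1, 1, 2, 2, 3, 3, 4, 4.
For k >= max(S) = 10, G(k) is determined by the previous 10 values G(k-10)..G(k-1); a window of 10 consecutive values has recurred shifted by 12, so by induction G(k + 12) = G(k) for all k >= 0: the sequence is periodic from the start with period 12.
One period: G(0..11) = 0, 0, 1, 1, 2, 2, 3, 3, 4, 4, 5, 5.
58 mod 12 = 10, so G(58) = G(10) = 5.

5


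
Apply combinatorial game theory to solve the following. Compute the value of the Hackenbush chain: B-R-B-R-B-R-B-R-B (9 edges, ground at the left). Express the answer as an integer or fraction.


Edges (from ground): B-R-B-R-B-R-B-R-B
By Berlekamp's sign-expansion rule, a Blue-Red Hackenbush stalk has the value of the surreal number whose sign sequence is the edge sequence with B -> + and R -> -.
Sign sequence: +-+-+-+-+
Trace the sign expansion in the surreal number tree, starting from 0:
Edge 1: B (sign +) -> bounds (0, +inf), value = 1
Edge 2: R (sign -) -> bounds (0, 1), value = 1/2
Edge 3: B (sign +) -> bounds (1/2, 1), value = 3/4
Edge 4: R (sign -) -> bounds (1/2, 3/4), value = 5/8
Edge 5: B (sign +) -> bounds (5/8, 3/4), value = 11/16
Edge 6: R (sign -) -> bounds (5/8, 11/16), value = 21/32
Edge 7: B (sign +) -> bounds (21/32, 11/16), value = 43/64
Edge 8: R (sign -) -> bounds (21/32, 43/64), value = 85/128
Edge 9: B (sign +) -> bounds (85/128, 43/64), value = 171/256
Game value = 171/256

171/256


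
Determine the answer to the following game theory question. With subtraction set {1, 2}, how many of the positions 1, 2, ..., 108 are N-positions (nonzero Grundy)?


Subtraction set S = {1, 2}, so G(n) = n mod 3.
G(n) = 0 when n is a multiple of 3.
Multiples of 3 in [1, 108]: 36
N-positions (nonzero Grundy) = 108 - 36 = 72

72


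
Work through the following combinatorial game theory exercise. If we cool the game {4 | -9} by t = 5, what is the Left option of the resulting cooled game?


Original game: {4 | -9} (a switch {a | b} with a > b).
Cooling by t (for t below the temperature (a - b)/2 = 13/2) taxes each move by t: {a | b} cooled by t is {a - t | b + t}.
Cooling amount: t = 5
Cooled Left option: 4 - 5 = -1
Cooled Right option: -9 + 5 = -4
Cooled game: {-1 | -4}
Left option = -1

-1


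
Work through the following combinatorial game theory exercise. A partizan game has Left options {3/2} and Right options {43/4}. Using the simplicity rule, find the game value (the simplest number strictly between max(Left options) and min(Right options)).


Left options: {3/2}, max = 3/2
Right options: {43/4}, min = 43/4
All options are numbers and max(Left) < min(Right), so by the simplicity theorem the value is the simplest (earliest-born) number strictly between 3/2 and 43/4.
Integers 2 through 10 all lie strictly between 3/2 and 43/4.
Among integers, the simplest (lowest birthday = smallest |n|; 0 is born on day 0, +-n on day n) is 2.
No non-integer in the interval can be simpler: if x is a non-integer in the interval, then floor(x) or ceil(x) also lies in the interval (the interval contains an integer), and both are proper prefixes of x's sign expansion, i.e. born earlier. So the game value is 2.
Game value = 2

2


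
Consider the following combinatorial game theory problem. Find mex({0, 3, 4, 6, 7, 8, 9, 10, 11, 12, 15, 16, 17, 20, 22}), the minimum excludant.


Set = {0, 3, 4, 6, 7, 8, 9, 10, 11, 12, 15, 16, 17, 20, 22}
0 is in the set.
1 is NOT in the set. This is the mex.
mex = 1

1


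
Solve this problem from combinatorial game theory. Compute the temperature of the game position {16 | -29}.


The game is {16 | -29}, a switch {a | b} with numbers a > b.
Cooling {a | b} by t gives {a - t | b + t}, which stops being hot when a - t = b + t, i.e. at t = (a - b)/2. So the temperature of a switch is (a - b)/2.
Temperature = (Left option - Right option) / 2
= (16 - (-29)) / 2
= 45 / 2
= 45/2

45/2


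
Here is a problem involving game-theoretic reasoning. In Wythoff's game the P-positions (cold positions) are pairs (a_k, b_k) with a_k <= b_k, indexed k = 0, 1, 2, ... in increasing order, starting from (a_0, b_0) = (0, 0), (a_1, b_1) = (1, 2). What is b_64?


By Wythoff's theorem, a_k = floor(k * phi) and b_k = floor(k * phi^2) = a_k + k, where phi = (1 + sqrt(5))/2 is the golden ratio.
phi = (1 + sqrt(5))/2 = 1.618034
phi^2 = phi + 1 = 2.618034
k = 64
k * phi^2 = 64 * 2.618034 = 167.554175
b_64 = floor(k * phi^2) = 167 (check: a_64 + k = 103 + 64 = 167)

167


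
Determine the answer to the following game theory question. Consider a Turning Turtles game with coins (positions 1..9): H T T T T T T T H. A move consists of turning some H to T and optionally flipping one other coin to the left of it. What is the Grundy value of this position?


Coins: H T T T T T T T H
Key fact: a single head at position k behaves exactly like a Nim heap of size k (turning it to T and optionally flipping a coin at j < k corresponds to moving the heap from k to j, or to 0), and heads combine as a disjunctive sum (two heads at the same place would cancel, matching j XOR j = 0). So the Nim-value is the XOR of the 1-indexed positions of the heads.
Face-up positions (1-indexed): [1, 9]
XOR 0 with 1: 0 XOR 1 = 1
XOR 1 with 9: 1 XOR 9 = 8
Nim-value = 8

8


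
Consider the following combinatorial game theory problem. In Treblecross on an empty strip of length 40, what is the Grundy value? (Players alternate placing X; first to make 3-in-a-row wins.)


Treblecross: place X on empty cells; 3-in-a-row wins.
Playing within two cells of an existing X lets the opponent win at once, so sensible play treats the cells i-2..i+2 around each X as dead. The player left with no safe cell loses, so this is a normal-play take-away game on strips of safe cells.
Placing X at cell i (0-indexed) of a strip of k safe cells leaves independent strips of sizes max(0, i-2) and max(0, k-i-3). Hence G(k) = mex{ G(max(0,i-2)) XOR G(max(0,k-i-3)) : 0 <= i < k }, with G(0) = 0.
G(1): splits (0,0):0^0=0 -> mex({0}) = 1
G(2): splits (0,0):0^0=0 -> mex({0}) = 1
G(3): splits (0,0):0^0=0 -> mex({0}) = 1
G(4): splits (0,1):0^1=1 (0,0):0^0=0 -> mex({0, 1}) = 2
G(5): splits (0,2):0^1=1 (0,1):0^1=1 (0,0):0^0=0 -> mex({0, 1}) = 2
G(6) = mex({1}) = 0
G(7) = mex({0, 1, 2}) = 3
G(8) = mex({0, 1, 2}) = 3
G(9) = mex({0, 2}) = 1
G(10) = mex({0, 2, 3}) = 1
G(11) = mex({0, 3}) = 1
G(12) = mex({1, 3}) = 0
G(13) = mex({0, 1, 2, 3}) = 4
G(14) = mex({0, 1, 2}) = 3
G(15) = mex({0, 1, 2}) = 3
G(16) = mex({0, 1, 2, 4}) = 3
G(17) = mex({0, 1, 3, 4}) = 2
G(18) = mex({0, 1, 3, 4}) = 2
G(19) = mex({0, 1, 3, 5}) = 2
G(20) = mex({0, 1, 2, 3, 5}) = 4
G(21) = mex({0, 1, 2, 3, 5}) = 4
G(22) = mex({1, 2, 6}) = 0
G(23) = mex({0, 1, 2, 3, 4, 6}) = 5
G(24) = mex({0, 1, 2, 3, 4}) = 5
G(25) = mex({0, 1, 3, 4, 7}) = 2
G(26) = mex({0, 1, 3, 4, 5, 7}) = 2
G(27) = mex({0, 1, 3, 5}) = 2
G(28) = mex({0, 1, 2, 5}) = 3
G(29) = mex({0, 1, 2, 4, 5, 6}) = 3
G(30) = mex({1, 2, 4, 6}) = 0
G(31) = mex({0, 1, 2, 3, 4, 6}) = 5
G(32) = mex({1, 2, 3, 4, 7}) = 0
G(33) = mex({0, 3, 7}) = 1
G(34) = mex({0, 2, 3, 5, 7}) = 1
G(35) = mex({0, 2, 3, 5, 6}) = 1
G(36) = mex({0, 1, 2, 5, 6}) = 3
G(37) = mex({0, 1, 2, 4, 5, 6}) = 3
G(38) = mex({0, 1, 2, 4}) = 3
G(39) = mex({0, 1, 2, 3, 4, 7}) = 5
G(40) = mex({0, 1, 2, 3, 4, 5, 7}) = 6
Therefore G(40) = 6.

6


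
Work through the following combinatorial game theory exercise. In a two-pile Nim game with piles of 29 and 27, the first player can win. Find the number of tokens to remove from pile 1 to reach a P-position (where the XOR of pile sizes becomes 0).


Piles: 29 and 27
Current XOR: 29 XOR 27 = 6 (non-zero, so this is an N-position).
To make the XOR zero, we need to find a move that balances the piles.
For pile 1 (size 29): target = 29 XOR 6 = 27
We reduce pile 1 from 29 to 27.
Tokens removed: 29 - 27 = 2
Verification: 27 XOR 27 = 0

2


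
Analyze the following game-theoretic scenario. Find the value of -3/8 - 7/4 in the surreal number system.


x = -3/8, y = 7/4
Converting to common denominator: 8
x = -3/8, y = 14/8
x - y = -3/8 - 7/4 = -17/8

-17/8


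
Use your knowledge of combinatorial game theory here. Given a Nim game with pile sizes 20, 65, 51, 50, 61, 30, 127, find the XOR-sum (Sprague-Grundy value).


We need the XOR (exclusive or) of all pile sizes.
After XOR-ing pile 1 (size 20): 0 XOR 20 = 20
After XOR-ing pile 2 (size 65): 20 XOR 65 = 85
After XOR-ing pile 3 (size 51): 85 XOR 51 = 102
After XOR-ing pile 4 (size 50): 102 XOR 50 = 84
After XOR-ing pile 5 (size 61): 84 XOR 61 = 105
After XOR-ing pile 6 (size 30): 105 XOR 30 = 119
After XOR-ing pile 7 (size 127): 119 XOR 127 = 8
The Nim-value of this position is 8.

8


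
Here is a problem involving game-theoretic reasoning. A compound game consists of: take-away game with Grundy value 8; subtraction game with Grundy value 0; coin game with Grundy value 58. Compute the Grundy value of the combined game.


By the Sprague-Grundy theorem, the Grundy value of a sum of games is the XOR of individual Grundy values.
take-away game: Grundy value = 8. Running XOR: 0 XOR 8 = 8
subtraction game: Grundy value = 0. Running XOR: 8 XOR 0 = 8
coin game: Grundy value = 58. Running XOR: 8 XOR 58 = 50
The combined Grundy value is 50.

50


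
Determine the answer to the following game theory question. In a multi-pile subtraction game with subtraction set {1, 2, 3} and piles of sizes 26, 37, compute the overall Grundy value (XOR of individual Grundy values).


Subtraction set: {1, 2, 3}
For this subtraction set, G(n) = n mod 4 (period = max + 1 = 4).
Pile 1 (size 26): G(26) = 26 mod 4 = 2
Pile 2 (size 37): G(37) = 37 mod 4 = 1
Total Grundy value = XOR of all: 2 XOR 1 = 3

3


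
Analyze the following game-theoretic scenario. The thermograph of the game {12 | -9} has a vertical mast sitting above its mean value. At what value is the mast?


Game = {12 | -9}, a switch {a | b} with numbers a > b.
Its thermograph has left wall a - t and right wall b + t, which meet at t = (a - b)/2, where both equal (a + b)/2. So the mast (mean value) is at (a + b)/2.
Mean = (12 + (-9))/2 = 3/2 = 3/2

3/2


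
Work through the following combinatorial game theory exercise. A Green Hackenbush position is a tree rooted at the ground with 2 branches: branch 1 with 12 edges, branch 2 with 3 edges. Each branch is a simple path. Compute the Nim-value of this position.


The tree has 2 branches from the ground vertex.
In Green Hackenbush, the Nim-value of a simple path of length k is k.
Branch 1: length 12, Nim-value = 12
Branch 2: length 3, Nim-value = 3
Total Nim-value = XOR of all branch values:
0 XOR 12 = 12
12 XOR 3 = 15
Nim-value of the tree = 15

15
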